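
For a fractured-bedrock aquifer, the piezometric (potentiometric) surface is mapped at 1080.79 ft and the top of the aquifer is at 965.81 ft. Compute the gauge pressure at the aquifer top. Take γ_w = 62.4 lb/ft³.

Pressure head at the aquifer top: ψ = h − z = 1080.79 − 965.81 = 114.98 ft.
P = γψ/144 = 62.4 × 114.98 / 144 = 49.8 psi.

P ≈ 49.8 psi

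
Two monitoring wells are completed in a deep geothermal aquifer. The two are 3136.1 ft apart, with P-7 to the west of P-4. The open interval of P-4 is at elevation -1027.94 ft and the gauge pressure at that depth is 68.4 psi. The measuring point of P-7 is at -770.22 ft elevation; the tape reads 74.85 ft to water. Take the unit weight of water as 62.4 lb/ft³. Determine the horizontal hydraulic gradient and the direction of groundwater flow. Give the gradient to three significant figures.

i ≈ 0.00798; groundwater flows toward the east

Pressure head at P-4: ψ = 144·P/γ = 144 × 68.4 / 62.4 = 157.85 ft.
Total head at P-4: h = z + ψ = -1027.94 + 157.85 = -870.09 ft.
Total head at P-7: h = -770.22 − 74.85 = -845.07 ft.
Head difference: h(P-4) − h(P-7) = -870.09 − (-845.07) = -25.02 ft.
Hydraulic gradient: i = |Δh| / L = 25.02 / 3136.1 = 0.00798.
Flow is from higher to lower head: from P-7 toward P-4, i.e. toward the east.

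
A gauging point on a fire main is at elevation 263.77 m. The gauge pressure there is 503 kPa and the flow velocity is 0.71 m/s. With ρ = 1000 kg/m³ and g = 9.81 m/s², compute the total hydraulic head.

h ≈ 315.07 m

Pressure head ψ = P/(ρg) = 503×1000 / (1000 × 9.81) = 51.27 m.
Velocity head = v²/(2g) = 0.71² / (2 × 9.81) = 0.026 m.
h = z + ψ + v²/(2g) = 263.77 + 51.27 + 0.026 = 315.07 m.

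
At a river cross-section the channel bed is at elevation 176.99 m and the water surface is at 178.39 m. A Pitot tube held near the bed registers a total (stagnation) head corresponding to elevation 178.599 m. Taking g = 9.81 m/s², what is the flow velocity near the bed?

v ≈ 2.02 m/s

Near the bed, under hydrostatic conditions, the piezometric head (z + ψ) equals the free-surface elevation, 178.39 m.
Velocity head = total − piezometric = 178.599 − 178.39 = 0.209 m.
v = √(2g·h_v) = √(2 × 9.81 × 0.209) = 2.02 m/s.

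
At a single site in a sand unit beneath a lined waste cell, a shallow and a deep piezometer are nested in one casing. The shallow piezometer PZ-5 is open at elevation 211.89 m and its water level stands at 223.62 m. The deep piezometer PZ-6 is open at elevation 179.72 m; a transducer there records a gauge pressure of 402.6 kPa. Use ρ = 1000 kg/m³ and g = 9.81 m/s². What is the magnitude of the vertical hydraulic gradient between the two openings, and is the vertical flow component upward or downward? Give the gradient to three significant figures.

|i_v| ≈ 0.0889; vertical flow is downward

Total head at PZ-5: h = 223.62 m (water level in the standpipe).
Pressure head at PZ-6: ψ = P/(ρg) = 402.6×1000 / (1000 × 9.81) = 41.04 m.
Total head at PZ-6: h = z + ψ = 179.72 + 41.04 = 220.76 m.
Δh = h(PZ-5) − h(PZ-6) = 223.62 − 220.76 = 2.86 m.
Vertical separation Δz = 211.89 − 179.72 = 32.17 m.
|i_v| = |Δh| / Δz = 2.86 / 32.17 = 0.0889.
Head is higher in the shallow piezometer, so vertical flow is downward (recharge condition).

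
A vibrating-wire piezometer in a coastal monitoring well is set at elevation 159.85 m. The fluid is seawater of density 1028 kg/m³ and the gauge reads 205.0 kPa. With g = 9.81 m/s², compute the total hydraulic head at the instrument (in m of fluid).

h ≈ 180.18 m

ψ = P/(ρg) = 205.0×1000 / (1028 × 9.81) = 20.33 m.
h = z + ψ = 159.85 + 20.33 = 180.18 m.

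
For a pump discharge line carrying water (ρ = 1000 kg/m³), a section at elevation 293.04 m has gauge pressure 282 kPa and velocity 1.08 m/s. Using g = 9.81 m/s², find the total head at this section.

h ≈ 321.85 m

Pressure head ψ = P/(ρg) = 282×1000 / (1000 × 9.81) = 28.75 m.
Velocity head = v²/(2g) = 1.08² / (2 × 9.81) = 0.059 m.
h = z + ψ + v²/(2g) = 293.04 + 28.75 + 0.059 = 321.85 m.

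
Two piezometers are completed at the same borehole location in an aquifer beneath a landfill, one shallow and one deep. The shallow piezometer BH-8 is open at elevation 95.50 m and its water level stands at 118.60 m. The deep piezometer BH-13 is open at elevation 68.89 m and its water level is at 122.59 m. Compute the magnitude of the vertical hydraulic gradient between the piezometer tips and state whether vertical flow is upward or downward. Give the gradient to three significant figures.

Total head at BH-8: h = 118.60 m (water level in the standpipe).
Total head at BH-13: h = 122.59 m.
Δh = h(BH-8) − h(BH-13) = 118.60 − 122.59 = -3.99 m.
Vertical separation Δz = 95.50 − 68.89 = 26.61 m.
|i_v| = |Δh| / Δz = 3.99 / 26.61 = 0.150.
Head is higher in the deep piezometer, so vertical flow is upward (discharge condition).

|i_v| ≈ 0.150; vertical flow is upward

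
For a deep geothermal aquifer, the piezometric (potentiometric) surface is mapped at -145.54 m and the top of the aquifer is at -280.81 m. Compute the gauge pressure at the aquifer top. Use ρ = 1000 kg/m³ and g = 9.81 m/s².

Pressure head at the aquifer top: ψ = h − z = -145.54 − (-280.81) = 135.27 m.
P = ρgψ = 1000 × 9.81 × 135.27 = 1326999 Pa ≈ 1330 kPa.

P ≈ 1330 kPa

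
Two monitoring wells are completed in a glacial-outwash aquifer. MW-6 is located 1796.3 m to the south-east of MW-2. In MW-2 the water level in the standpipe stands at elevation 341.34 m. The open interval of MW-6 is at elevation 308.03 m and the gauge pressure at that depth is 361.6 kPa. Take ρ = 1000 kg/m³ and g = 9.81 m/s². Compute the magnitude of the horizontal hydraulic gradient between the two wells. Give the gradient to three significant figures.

Total head at MW-2: h = 341.34 m (water level in the piezometer is the total head).
Pressure head at MW-6: ψ = P/(ρg) = 361.6×1000 / (1000 × 9.81) = 36.86 m.
Total head at MW-6: h = z + ψ = 308.03 + 36.86 = 344.89 m.
Head difference: h(MW-2) − h(MW-6) = 341.34 − 344.89 = -3.55 m.
Hydraulic gradient: i = |Δh| / L = 3.55 / 1796.3 = 0.00198.

i ≈ 0.00198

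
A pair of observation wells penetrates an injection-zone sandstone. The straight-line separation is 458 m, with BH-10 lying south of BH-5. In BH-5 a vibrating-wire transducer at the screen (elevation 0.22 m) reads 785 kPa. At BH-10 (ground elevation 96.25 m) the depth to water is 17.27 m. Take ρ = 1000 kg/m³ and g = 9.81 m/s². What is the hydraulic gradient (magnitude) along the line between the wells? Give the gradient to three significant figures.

i ≈ 0.00275

Pressure head at BH-5: ψ = P/(ρg) = 785×1000 / (1000 × 9.81) = 80.02 m.
Total head at BH-5: h = z + ψ = 0.22 + 80.02 = 80.24 m.
Total head at BH-10: h = 96.25 − 17.27 = 78.98 m.
Head difference: h(BH-5) − h(BH-10) = 80.24 − 78.98 = 1.26 m.
Hydraulic gradient: i = |Δh| / L = 1.26 / 458 = 0.00275.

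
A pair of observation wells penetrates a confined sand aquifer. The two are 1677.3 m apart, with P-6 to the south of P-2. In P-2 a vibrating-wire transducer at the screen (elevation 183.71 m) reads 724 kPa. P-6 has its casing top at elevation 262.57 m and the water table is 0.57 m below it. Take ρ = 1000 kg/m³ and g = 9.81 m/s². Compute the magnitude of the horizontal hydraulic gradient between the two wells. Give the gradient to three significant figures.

Pressure head at P-2: ψ = P/(ρg) = 724×1000 / (1000 × 9.81) = 73.80 m.
Total head at P-2: h = z + ψ = 183.71 + 73.80 = 257.51 m.
Total head at P-6: h = 262.57 − 0.57 = 262.00 m.
Head difference: h(P-2) − h(P-6) = 257.51 − 262.00 = -4.49 m.
Hydraulic gradient: i = |Δh| / L = 4.49 / 1677.3 = 0.00268.

i ≈ 0.00268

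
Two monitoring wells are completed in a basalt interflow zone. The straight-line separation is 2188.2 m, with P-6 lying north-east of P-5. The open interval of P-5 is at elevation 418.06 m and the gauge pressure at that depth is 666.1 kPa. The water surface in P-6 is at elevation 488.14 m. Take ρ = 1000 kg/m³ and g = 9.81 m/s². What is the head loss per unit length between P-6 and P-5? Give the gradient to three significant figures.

i ≈ 0.000996 m/m

Pressure head at P-5: ψ = P/(ρg) = 666.1×1000 / (1000 × 9.81) = 67.90 m.
Total head at P-5: h = z + ψ = 418.06 + 67.90 = 485.96 m.
Total head at P-6: h = 488.14 m (water level in the piezometer is the total head).
Head difference: h(P-5) − h(P-6) = 485.96 − 488.14 = -2.18 m.
Hydraulic gradient: i = |Δh| / L = 2.18 / 2188.2 = 0.000996.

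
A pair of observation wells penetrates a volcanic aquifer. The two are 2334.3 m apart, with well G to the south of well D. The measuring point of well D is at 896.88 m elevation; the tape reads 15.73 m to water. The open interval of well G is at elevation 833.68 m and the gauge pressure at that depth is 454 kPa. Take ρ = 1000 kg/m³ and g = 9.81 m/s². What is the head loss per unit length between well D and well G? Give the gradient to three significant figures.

Total head at well D: h = 896.88 − 15.73 = 881.15 m.
Pressure head at well G: ψ = P/(ρg) = 454×1000 / (1000 × 9.81) = 46.28 m.
Total head at well G: h = z + ψ = 833.68 + 46.28 = 879.96 m.
Head difference: h(well D) − h(well G) = 881.15 − 879.96 = 1.19 m.
Hydraulic gradient: i = |Δh| / L = 1.19 / 2334.3 = 0.000510.

i ≈ 0.000510 m/m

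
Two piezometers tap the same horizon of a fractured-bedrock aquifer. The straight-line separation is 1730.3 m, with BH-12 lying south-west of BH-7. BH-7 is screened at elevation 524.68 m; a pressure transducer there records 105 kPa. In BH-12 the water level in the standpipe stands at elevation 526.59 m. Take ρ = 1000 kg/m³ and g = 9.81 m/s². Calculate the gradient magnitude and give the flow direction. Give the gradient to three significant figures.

i ≈ 0.00508; groundwater flows toward the south-west

Pressure head at BH-7: ψ = P/(ρg) = 105×1000 / (1000 × 9.81) = 10.70 m.
Total head at BH-7: h = z + ψ = 524.68 + 10.70 = 535.38 m.
Total head at BH-12: h = 526.59 m (water level in the piezometer is the total head).
Head difference: h(BH-7) − h(BH-12) = 535.38 − 526.59 = 8.79 m.
Hydraulic gradient: i = |Δh| / L = 8.79 / 1730.3 = 0.00508.
Flow is from higher to lower head: from BH-7 toward BH-12, i.e. toward the south-west.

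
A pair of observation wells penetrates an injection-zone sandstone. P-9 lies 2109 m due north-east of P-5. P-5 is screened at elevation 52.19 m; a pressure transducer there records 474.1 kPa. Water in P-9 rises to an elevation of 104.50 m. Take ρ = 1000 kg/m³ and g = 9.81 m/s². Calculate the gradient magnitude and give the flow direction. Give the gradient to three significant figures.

i ≈ 0.00189; groundwater flows toward the south-west

Pressure head at P-5: ψ = P/(ρg) = 474.1×1000 / (1000 × 9.81) = 48.33 m.
Total head at P-5: h = z + ψ = 52.19 + 48.33 = 100.52 m.
Total head at P-9: h = 104.50 m (water level in the piezometer is the total head).
Head difference: h(P-5) − h(P-9) = 100.52 − 104.50 = -3.98 m.
Hydraulic gradient: i = |Δh| / L = 3.98 / 2109 = 0.00189.
Flow is from higher to lower head: from P-9 toward P-5, i.e. toward the south-west.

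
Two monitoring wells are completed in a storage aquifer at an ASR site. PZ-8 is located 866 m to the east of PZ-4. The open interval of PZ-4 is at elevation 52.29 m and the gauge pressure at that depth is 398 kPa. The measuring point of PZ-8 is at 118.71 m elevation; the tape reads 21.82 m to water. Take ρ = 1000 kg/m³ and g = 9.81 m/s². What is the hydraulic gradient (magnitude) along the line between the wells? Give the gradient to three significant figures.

Pressure head at PZ-4: ψ = P/(ρg) = 398×1000 / (1000 × 9.81) = 40.57 m.
Total head at PZ-4: h = z + ψ = 52.29 + 40.57 = 92.86 m.
Total head at PZ-8: h = 118.71 − 21.82 = 96.89 m.
Head difference: h(PZ-4) − h(PZ-8) = 92.86 − 96.89 = -4.03 m.
Hydraulic gradient: i = |Δh| / L = 4.03 / 866 = 0.00465.

i ≈ 0.00465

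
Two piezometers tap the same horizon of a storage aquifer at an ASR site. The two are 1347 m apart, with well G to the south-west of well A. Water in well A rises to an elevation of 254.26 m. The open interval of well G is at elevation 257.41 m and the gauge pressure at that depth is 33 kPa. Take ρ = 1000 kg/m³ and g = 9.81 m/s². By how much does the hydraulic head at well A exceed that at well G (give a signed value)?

Total head at well A: h = 254.26 m (water level in the piezometer is the total head).
Pressure head at well G: ψ = P/(ρg) = 33×1000 / (1000 × 9.81) = 3.36 m.
Total head at well G: h = z + ψ = 257.41 + 3.36 = 260.77 m.
Head difference: h(well A) − h(well G) = 254.26 − 260.77 = -6.51 m.

Δh ≈ -6.51 m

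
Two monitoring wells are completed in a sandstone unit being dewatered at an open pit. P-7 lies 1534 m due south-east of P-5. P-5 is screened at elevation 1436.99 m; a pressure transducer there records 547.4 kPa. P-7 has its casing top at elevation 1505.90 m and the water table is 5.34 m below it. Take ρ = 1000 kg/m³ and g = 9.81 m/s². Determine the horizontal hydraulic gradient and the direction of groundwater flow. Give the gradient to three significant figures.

i ≈ 0.00507; groundwater flows toward the north-west

Pressure head at P-5: ψ = P/(ρg) = 547.4×1000 / (1000 × 9.81) = 55.80 m.
Total head at P-5: h = z + ψ = 1436.99 + 55.80 = 1492.79 m.
Total head at P-7: h = 1505.90 − 5.34 = 1500.56 m.
Head difference: h(P-5) − h(P-7) = 1492.79 − 1500.56 = -7.77 m.
Hydraulic gradient: i = |Δh| / L = 7.77 / 1534 = 0.00507.
Flow is from higher to lower head: from P-7 toward P-5, i.e. toward the north-west.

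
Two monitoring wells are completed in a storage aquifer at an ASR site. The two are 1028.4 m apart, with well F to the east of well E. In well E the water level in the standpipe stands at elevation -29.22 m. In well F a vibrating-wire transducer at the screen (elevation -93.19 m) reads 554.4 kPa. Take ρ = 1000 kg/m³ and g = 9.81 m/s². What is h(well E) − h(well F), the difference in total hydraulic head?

Total head at well E: h = -29.22 m (water level in the piezometer is the total head).
Pressure head at well F: ψ = P/(ρg) = 554.4×1000 / (1000 × 9.81) = 56.51 m.
Total head at well F: h = z + ψ = -93.19 + 56.51 = -36.68 m.
Head difference: h(well E) − h(well F) = -29.22 − (-36.68) = 7.46 m.

Δh ≈ 7.46 m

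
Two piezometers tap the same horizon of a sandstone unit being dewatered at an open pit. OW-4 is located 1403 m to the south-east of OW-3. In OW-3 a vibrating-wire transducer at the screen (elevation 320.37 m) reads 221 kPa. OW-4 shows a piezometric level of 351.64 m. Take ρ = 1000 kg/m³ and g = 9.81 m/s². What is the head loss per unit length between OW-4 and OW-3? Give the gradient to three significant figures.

i ≈ 0.00623 m/m

Pressure head at OW-3: ψ = P/(ρg) = 221×1000 / (1000 × 9.81) = 22.53 m.
Total head at OW-3: h = z + ψ = 320.37 + 22.53 = 342.90 m.
Total head at OW-4: h = 351.64 m (water level in the piezometer is the total head).
Head difference: h(OW-3) − h(OW-4) = 342.90 − 351.64 = -8.74 m.
Hydraulic gradient: i = |Δh| / L = 8.74 / 1403 = 0.00623.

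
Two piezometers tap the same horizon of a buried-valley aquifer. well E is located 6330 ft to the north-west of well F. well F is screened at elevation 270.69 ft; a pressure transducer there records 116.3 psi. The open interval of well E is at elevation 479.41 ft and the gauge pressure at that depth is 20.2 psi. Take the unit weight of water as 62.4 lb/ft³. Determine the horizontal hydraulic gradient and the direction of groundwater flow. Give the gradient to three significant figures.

Pressure head at well F: ψ = 144·P/γ = 144 × 116.3 / 62.4 = 268.38 ft.
Total head at well F: h = z + ψ = 270.69 + 268.38 = 539.07 ft.
Pressure head at well E: ψ = 144·P/γ = 144 × 20.2 / 62.4 = 46.62 ft.
Total head at well E: h = z + ψ = 479.41 + 46.62 = 526.03 ft.
Head difference: h(well F) − h(well E) = 539.07 − 526.03 = 13.04 ft.
Hydraulic gradient: i = |Δh| / L = 13.04 / 6330 = 0.00206.
Flow is from higher to lower head: from well F toward well E, i.e. toward the north-west.

i ≈ 0.00206; groundwater flows toward the north-west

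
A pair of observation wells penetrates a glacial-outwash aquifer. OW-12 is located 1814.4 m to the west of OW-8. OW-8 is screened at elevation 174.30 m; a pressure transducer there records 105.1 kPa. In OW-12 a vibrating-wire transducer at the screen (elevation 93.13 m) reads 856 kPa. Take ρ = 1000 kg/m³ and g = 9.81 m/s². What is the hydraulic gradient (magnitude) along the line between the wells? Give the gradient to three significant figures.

Pressure head at OW-8: ψ = P/(ρg) = 105.1×1000 / (1000 × 9.81) = 10.71 m.
Total head at OW-8: h = z + ψ = 174.30 + 10.71 = 185.01 m.
Pressure head at OW-12: ψ = P/(ρg) = 856×1000 / (1000 × 9.81) = 87.26 m.
Total head at OW-12: h = z + ψ = 93.13 + 87.26 = 180.39 m.
Head difference: h(OW-8) − h(OW-12) = 185.01 − 180.39 = 4.62 m.
Hydraulic gradient: i = |Δh| / L = 4.62 / 1814.4 = 0.00255.

i ≈ 0.00255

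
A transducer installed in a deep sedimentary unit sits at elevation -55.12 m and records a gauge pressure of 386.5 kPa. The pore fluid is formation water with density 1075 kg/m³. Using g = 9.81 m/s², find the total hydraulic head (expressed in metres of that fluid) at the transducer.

h ≈ -18.47 m

ψ = P/(ρg) = 386.5×1000 / (1075 × 9.81) = 36.65 m.
h = z + ψ = -55.12 + 36.65 = -18.47 m.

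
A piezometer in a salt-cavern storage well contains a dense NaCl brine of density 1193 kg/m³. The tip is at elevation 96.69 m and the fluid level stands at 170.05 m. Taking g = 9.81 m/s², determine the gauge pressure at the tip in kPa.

Pressure head ψ = h − z = 170.05 − 96.69 = 73.36 m.
P = ρgψ = 1193 × 9.81 × 73.36 = 858556 Pa ≈ 859 kPa.

P ≈ 859 kPa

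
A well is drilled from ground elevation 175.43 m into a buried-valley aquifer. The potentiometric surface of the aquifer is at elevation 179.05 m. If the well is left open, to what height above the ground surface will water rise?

≈ 3.62 m above ground

Water rises to the potentiometric surface, so the rise above ground = 179.05 − 175.43 = 3.62 m.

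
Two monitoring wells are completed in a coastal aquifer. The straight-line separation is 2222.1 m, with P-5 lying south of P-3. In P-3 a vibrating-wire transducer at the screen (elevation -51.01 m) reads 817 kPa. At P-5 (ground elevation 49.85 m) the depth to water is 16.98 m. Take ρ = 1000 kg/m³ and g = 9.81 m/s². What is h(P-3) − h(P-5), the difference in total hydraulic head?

Δh ≈ -0.60 m

Pressure head at P-3: ψ = P/(ρg) = 817×1000 / (1000 × 9.81) = 83.28 m.
Total head at P-3: h = z + ψ = -51.01 + 83.28 = 32.27 m.
Total head at P-5: h = 49.85 − 16.98 = 32.87 m.
Head difference: h(P-3) − h(P-5) = 32.27 − 32.87 = -0.60 m.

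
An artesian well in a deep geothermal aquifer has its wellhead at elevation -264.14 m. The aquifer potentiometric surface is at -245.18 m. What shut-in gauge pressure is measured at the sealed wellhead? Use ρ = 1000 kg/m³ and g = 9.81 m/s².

Head above the cap: Δh = -245.18 − (-264.14) = 18.96 m.
P = ρgΔh = 1000 × 9.81 × 18.96 = 185998 Pa ≈ 186 kPa.

P ≈ 186 kPa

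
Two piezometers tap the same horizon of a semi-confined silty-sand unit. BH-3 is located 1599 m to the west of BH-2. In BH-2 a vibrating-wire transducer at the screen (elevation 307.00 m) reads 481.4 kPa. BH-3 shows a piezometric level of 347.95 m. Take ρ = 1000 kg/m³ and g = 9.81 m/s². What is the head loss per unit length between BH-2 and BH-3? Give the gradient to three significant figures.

Pressure head at BH-2: ψ = P/(ρg) = 481.4×1000 / (1000 × 9.81) = 49.07 m.
Total head at BH-2: h = z + ψ = 307.00 + 49.07 = 356.07 m.
Total head at BH-3: h = 347.95 m (water level in the piezometer is the total head).
Head difference: h(BH-2) − h(BH-3) = 356.07 − 347.95 = 8.12 m.
Hydraulic gradient: i = |Δh| / L = 8.12 / 1599 = 0.00508.

i ≈ 0.00508 m/m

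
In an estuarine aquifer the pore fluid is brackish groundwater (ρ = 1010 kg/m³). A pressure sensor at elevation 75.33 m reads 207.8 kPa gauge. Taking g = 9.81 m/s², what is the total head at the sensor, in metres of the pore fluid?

h ≈ 96.30 m

ψ = P/(ρg) = 207.8×1000 / (1010 × 9.81) = 20.97 m.
h = z + ψ = 75.33 + 20.97 = 96.30 m.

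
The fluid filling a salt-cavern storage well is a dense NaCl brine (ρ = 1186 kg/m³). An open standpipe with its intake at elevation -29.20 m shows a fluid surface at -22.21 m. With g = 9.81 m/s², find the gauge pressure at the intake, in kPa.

P ≈ 81.3 kPa

Pressure head ψ = h − z = -22.21 − (-29.20) = 6.99 m.
P = ρgψ = 1186 × 9.81 × 6.99 = 81326 Pa ≈ 81.3 kPa.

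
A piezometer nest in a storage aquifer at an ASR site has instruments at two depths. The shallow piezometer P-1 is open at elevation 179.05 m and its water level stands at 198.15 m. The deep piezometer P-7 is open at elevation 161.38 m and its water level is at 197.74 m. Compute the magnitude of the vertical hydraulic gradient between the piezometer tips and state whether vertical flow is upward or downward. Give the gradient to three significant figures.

|i_v| ≈ 0.0232; vertical flow is downward

Total head at P-1: h = 198.15 m (water level in the standpipe).
Total head at P-7: h = 197.74 m.
Δh = h(P-1) − h(P-7) = 198.15 − 197.74 = 0.41 m.
Vertical separation Δz = 179.05 − 161.38 = 17.67 m.
|i_v| = |Δh| / Δz = 0.41 / 17.67 = 0.0232.
Head is higher in the shallow piezometer, so vertical flow is downward (recharge condition).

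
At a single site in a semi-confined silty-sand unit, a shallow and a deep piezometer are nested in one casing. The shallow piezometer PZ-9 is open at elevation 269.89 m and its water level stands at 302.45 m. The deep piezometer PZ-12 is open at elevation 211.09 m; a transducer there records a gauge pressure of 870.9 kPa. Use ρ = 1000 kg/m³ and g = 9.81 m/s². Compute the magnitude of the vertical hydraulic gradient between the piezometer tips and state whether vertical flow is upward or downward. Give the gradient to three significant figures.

|i_v| ≈ 0.0439; vertical flow is downward

Total head at PZ-9: h = 302.45 m (water level in the standpipe).
Pressure head at PZ-12: ψ = P/(ρg) = 870.9×1000 / (1000 × 9.81) = 88.78 m.
Total head at PZ-12: h = z + ψ = 211.09 + 88.78 = 299.87 m.
Δh = h(PZ-9) − h(PZ-12) = 302.45 − 299.87 = 2.58 m.
Vertical separation Δz = 269.89 − 211.09 = 58.80 m.
|i_v| = |Δh| / Δz = 2.58 / 58.80 = 0.0439.
Head is higher in the shallow piezometer, so vertical flow is downward (recharge condition).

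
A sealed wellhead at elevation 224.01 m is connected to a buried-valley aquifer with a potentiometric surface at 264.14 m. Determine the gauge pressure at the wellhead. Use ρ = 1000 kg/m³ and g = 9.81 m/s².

Head above the cap: Δh = 264.14 − 224.01 = 40.13 m.
P = ρgΔh = 1000 × 9.81 × 40.13 = 393675 Pa ≈ 394 kPa.

P ≈ 394 kPa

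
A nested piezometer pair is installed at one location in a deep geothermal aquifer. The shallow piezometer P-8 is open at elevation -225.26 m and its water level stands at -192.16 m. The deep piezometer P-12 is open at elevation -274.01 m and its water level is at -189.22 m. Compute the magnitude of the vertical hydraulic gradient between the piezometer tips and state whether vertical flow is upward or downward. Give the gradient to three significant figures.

Total head at P-8: h = -192.16 m (water level in the standpipe).
Total head at P-12: h = -189.22 m.
Δh = h(P-8) − h(P-12) = -192.16 − (-189.22) = -2.94 m.
Vertical separation Δz = -225.26 − (-274.01) = 48.75 m.
|i_v| = |Δh| / Δz = 2.94 / 48.75 = 0.0603.
Head is higher in the deep piezometer, so vertical flow is upward (discharge condition).

|i_v| ≈ 0.0603; vertical flow is upward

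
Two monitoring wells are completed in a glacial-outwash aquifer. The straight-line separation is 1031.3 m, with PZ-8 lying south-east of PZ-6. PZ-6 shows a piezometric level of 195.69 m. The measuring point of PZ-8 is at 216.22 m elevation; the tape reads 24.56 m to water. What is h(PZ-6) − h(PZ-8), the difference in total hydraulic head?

Δh ≈ 4.03 m

Total head at PZ-6: h = 195.69 m (water level in the piezometer is the total head).
Total head at PZ-8: h = 216.22 − 24.56 = 191.66 m.
Head difference: h(PZ-6) − h(PZ-8) = 195.69 − 191.66 = 4.03 m.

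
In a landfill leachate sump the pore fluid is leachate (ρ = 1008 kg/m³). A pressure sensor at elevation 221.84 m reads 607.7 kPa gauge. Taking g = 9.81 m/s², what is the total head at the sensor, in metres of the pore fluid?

ψ = P/(ρg) = 607.7×1000 / (1008 × 9.81) = 61.46 m.
h = z + ψ = 221.84 + 61.46 = 283.30 m.

h ≈ 283.30 m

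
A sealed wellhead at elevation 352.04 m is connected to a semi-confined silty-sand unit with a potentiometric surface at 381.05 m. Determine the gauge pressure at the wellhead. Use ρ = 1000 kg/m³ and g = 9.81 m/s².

Head above the cap: Δh = 381.05 − 352.04 = 29.01 m.
P = ρgΔh = 1000 × 9.81 × 29.01 = 284588 Pa ≈ 285 kPa.

P ≈ 285 kPa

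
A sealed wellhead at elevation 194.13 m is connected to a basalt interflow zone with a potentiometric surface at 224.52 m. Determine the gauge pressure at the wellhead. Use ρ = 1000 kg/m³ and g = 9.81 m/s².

Head above the cap: Δh = 224.52 − 194.13 = 30.39 m.
P = ρgΔh = 1000 × 9.81 × 30.39 = 298126 Pa ≈ 298 kPa.

P ≈ 298 kPa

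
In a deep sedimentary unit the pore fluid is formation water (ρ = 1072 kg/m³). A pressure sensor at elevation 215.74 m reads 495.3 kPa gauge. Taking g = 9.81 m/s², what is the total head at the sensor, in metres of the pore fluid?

ψ = P/(ρg) = 495.3×1000 / (1072 × 9.81) = 47.10 m.
h = z + ψ = 215.74 + 47.10 = 262.84 m.

h ≈ 262.84 m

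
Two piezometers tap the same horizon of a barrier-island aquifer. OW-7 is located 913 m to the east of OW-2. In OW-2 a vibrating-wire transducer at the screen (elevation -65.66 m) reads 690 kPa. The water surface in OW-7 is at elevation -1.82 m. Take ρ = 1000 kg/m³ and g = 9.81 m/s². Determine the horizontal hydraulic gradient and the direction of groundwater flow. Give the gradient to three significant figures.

i ≈ 0.00712; groundwater flows toward the east

Pressure head at OW-2: ψ = P/(ρg) = 690×1000 / (1000 × 9.81) = 70.34 m.
Total head at OW-2: h = z + ψ = -65.66 + 70.34 = 4.68 m.
Total head at OW-7: h = -1.82 m (water level in the piezometer is the total head).
Head difference: h(OW-2) − h(OW-7) = 4.68 − (-1.82) = 6.50 m.
Hydraulic gradient: i = |Δh| / L = 6.50 / 913 = 0.00712.
Flow is from higher to lower head: from OW-2 toward OW-7, i.e. toward the east.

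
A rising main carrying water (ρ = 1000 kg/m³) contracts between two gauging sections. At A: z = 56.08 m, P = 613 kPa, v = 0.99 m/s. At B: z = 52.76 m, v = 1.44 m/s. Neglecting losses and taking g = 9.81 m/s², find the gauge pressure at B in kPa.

Pressure head at A: ψ₁ = P₁/(ρg) = 613×1000 / (1000 × 9.81) = 62.49 m.
Velocity heads: v₁²/2g = 0.99²/19.62 = 0.050 m; v₂²/2g = 1.44²/19.62 = 0.106 m.
Total head H = z₁ + ψ₁ + v₁²/2g = 56.08 + 62.49 + 0.050 = 118.62 m.
ψ₂ = H − z₂ − v₂²/2g = 118.62 − 52.76 − 0.106 = 65.75 m.
P₂ = ρgψ₂ = 1000 × 9.81 × 65.75 ≈ 645 kPa.

P₂ ≈ 645 kPa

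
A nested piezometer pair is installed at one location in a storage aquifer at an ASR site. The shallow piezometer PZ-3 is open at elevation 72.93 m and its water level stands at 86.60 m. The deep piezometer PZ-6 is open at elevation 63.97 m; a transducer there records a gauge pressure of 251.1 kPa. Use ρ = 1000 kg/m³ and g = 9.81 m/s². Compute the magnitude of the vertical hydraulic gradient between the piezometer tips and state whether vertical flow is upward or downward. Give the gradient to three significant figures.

|i_v| ≈ 0.331; vertical flow is upward

Total head at PZ-3: h = 86.60 m (water level in the standpipe).
Pressure head at PZ-6: ψ = P/(ρg) = 251.1×1000 / (1000 × 9.81) = 25.60 m.
Total head at PZ-6: h = z + ψ = 63.97 + 25.60 = 89.57 m.
Δh = h(PZ-3) − h(PZ-6) = 86.60 − 89.57 = -2.97 m.
Vertical separation Δz = 72.93 − 63.97 = 8.96 m.
|i_v| = |Δh| / Δz = 2.97 / 8.96 = 0.331.
Head is higher in the deep piezometer, so vertical flow is upward (discharge condition).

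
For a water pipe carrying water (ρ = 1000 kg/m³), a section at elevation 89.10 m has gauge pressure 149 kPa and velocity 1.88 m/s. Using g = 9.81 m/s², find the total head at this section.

Pressure head ψ = P/(ρg) = 149×1000 / (1000 × 9.81) = 15.19 m.
Velocity head = v²/(2g) = 1.88² / (2 × 9.81) = 0.180 m.
h = z + ψ + v²/(2g) = 89.10 + 15.19 + 0.180 = 104.47 m.

h ≈ 104.47 m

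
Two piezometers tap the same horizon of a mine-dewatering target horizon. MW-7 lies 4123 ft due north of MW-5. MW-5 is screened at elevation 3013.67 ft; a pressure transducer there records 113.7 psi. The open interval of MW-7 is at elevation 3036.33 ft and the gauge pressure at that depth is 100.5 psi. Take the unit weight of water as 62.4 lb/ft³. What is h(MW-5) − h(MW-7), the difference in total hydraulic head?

Δh ≈ 7.80 ft

Pressure head at MW-5: ψ = 144·P/γ = 144 × 113.7 / 62.4 = 262.38 ft.
Total head at MW-5: h = z + ψ = 3013.67 + 262.38 = 3276.05 ft.
Pressure head at MW-7: ψ = 144·P/γ = 144 × 100.5 / 62.4 = 231.92 ft.
Total head at MW-7: h = z + ψ = 3036.33 + 231.92 = 3268.25 ft.
Head difference: h(MW-5) − h(MW-7) = 3276.05 − 3268.25 = 7.80 ft.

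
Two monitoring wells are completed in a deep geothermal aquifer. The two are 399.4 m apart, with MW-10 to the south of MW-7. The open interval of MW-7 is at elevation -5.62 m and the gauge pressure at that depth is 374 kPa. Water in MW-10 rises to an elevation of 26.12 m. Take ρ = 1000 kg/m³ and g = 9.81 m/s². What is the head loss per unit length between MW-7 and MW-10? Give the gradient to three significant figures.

i ≈ 0.0160 m/m

Pressure head at MW-7: ψ = P/(ρg) = 374×1000 / (1000 × 9.81) = 38.12 m.
Total head at MW-7: h = z + ψ = -5.62 + 38.12 = 32.50 m.
Total head at MW-10: h = 26.12 m (water level in the piezometer is the total head).
Head difference: h(MW-7) − h(MW-10) = 32.50 − 26.12 = 6.38 m.
Hydraulic gradient: i = |Δh| / L = 6.38 / 399.4 = 0.0160.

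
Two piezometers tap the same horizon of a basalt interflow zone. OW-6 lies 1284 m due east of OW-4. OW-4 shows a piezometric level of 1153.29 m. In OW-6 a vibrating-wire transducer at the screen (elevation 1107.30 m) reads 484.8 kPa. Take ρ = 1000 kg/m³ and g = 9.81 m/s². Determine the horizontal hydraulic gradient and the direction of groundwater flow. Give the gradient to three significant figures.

Total head at OW-4: h = 1153.29 m (water level in the piezometer is the total head).
Pressure head at OW-6: ψ = P/(ρg) = 484.8×1000 / (1000 × 9.81) = 49.42 m.
Total head at OW-6: h = z + ψ = 1107.30 + 49.42 = 1156.72 m.
Head difference: h(OW-4) − h(OW-6) = 1153.29 − 1156.72 = -3.43 m.
Hydraulic gradient: i = |Δh| / L = 3.43 / 1284 = 0.00267.
Flow is from higher to lower head: from OW-6 toward OW-4, i.e. toward the west.

i ≈ 0.00267; groundwater flows toward the west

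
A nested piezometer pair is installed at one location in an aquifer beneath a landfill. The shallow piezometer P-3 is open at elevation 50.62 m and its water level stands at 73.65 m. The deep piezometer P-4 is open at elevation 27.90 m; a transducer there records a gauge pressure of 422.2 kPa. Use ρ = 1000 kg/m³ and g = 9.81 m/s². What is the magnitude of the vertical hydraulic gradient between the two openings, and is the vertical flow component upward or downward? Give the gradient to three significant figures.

Total head at P-3: h = 73.65 m (water level in the standpipe).
Pressure head at P-4: ψ = P/(ρg) = 422.2×1000 / (1000 × 9.81) = 43.04 m.
Total head at P-4: h = z + ψ = 27.90 + 43.04 = 70.94 m.
Δh = h(P-3) − h(P-4) = 73.65 − 70.94 = 2.71 m.
Vertical separation Δz = 50.62 − 27.90 = 22.72 m.
|i_v| = |Δh| / Δz = 2.71 / 22.72 = 0.119.
Head is higher in the shallow piezometer, so vertical flow is downward (recharge condition).

|i_v| ≈ 0.119; vertical flow is downward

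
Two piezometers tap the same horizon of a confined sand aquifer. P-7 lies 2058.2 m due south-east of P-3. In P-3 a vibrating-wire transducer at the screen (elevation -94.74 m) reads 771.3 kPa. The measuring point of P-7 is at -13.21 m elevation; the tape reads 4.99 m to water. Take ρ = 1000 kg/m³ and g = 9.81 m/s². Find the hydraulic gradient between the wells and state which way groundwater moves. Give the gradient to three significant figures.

i ≈ 0.00101; groundwater flows toward the south-east

Pressure head at P-3: ψ = P/(ρg) = 771.3×1000 / (1000 × 9.81) = 78.62 m.
Total head at P-3: h = z + ψ = -94.74 + 78.62 = -16.12 m.
Total head at P-7: h = -13.21 − 4.99 = -18.20 m.
Head difference: h(P-3) − h(P-7) = -16.12 − (-18.20) = 2.08 m.
Hydraulic gradient: i = |Δh| / L = 2.08 / 2058.2 = 0.00101.
Flow is from higher to lower head: from P-3 toward P-7, i.e. toward the south-east.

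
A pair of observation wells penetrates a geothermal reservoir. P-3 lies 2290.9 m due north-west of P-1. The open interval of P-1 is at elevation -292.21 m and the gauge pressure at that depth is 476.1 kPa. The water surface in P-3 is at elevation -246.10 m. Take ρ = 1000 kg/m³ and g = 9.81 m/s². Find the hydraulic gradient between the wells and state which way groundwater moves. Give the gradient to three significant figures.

Pressure head at P-1: ψ = P/(ρg) = 476.1×1000 / (1000 × 9.81) = 48.53 m.
Total head at P-1: h = z + ψ = -292.21 + 48.53 = -243.68 m.
Total head at P-3: h = -246.10 m (water level in the piezometer is the total head).
Head difference: h(P-1) − h(P-3) = -243.68 − (-246.10) = 2.42 m.
Hydraulic gradient: i = |Δh| / L = 2.42 / 2290.9 = 0.00106.
Flow is from higher to lower head: from P-1 toward P-3, i.e. toward the north-west.

i ≈ 0.00106; groundwater flows toward the north-west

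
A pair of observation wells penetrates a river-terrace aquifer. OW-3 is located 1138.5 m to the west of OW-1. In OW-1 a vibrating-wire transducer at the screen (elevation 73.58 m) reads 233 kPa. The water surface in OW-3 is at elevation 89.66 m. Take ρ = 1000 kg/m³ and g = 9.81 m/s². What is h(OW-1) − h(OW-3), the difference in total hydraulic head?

Δh ≈ 7.67 m

Pressure head at OW-1: ψ = P/(ρg) = 233×1000 / (1000 × 9.81) = 23.75 m.
Total head at OW-1: h = z + ψ = 73.58 + 23.75 = 97.33 m.
Total head at OW-3: h = 89.66 m (water level in the piezometer is the total head).
Head difference: h(OW-1) − h(OW-3) = 97.33 − 89.66 = 7.67 m.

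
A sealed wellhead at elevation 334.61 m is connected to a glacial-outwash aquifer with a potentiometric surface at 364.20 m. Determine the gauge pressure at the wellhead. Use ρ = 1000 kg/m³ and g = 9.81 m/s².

Head above the cap: Δh = 364.20 − 334.61 = 29.59 m.
P = ρgΔh = 1000 × 9.81 × 29.59 = 290278 Pa ≈ 290 kPa.

P ≈ 290 kPa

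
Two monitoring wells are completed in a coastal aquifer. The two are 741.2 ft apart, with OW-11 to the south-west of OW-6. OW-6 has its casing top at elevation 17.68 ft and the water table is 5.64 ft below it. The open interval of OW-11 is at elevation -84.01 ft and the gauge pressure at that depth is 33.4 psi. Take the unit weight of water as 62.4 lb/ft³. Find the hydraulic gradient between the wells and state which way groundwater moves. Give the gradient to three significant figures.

Total head at OW-6: h = 17.68 − 5.64 = 12.04 ft.
Pressure head at OW-11: ψ = 144·P/γ = 144 × 33.4 / 62.4 = 77.08 ft.
Total head at OW-11: h = z + ψ = -84.01 + 77.08 = -6.93 ft.
Head difference: h(OW-6) − h(OW-11) = 12.04 − (-6.93) = 18.97 ft.
Hydraulic gradient: i = |Δh| / L = 18.97 / 741.2 = 0.0256.
Flow is from higher to lower head: from OW-6 toward OW-11, i.e. toward the south-west.

i ≈ 0.0256; groundwater flows toward the south-west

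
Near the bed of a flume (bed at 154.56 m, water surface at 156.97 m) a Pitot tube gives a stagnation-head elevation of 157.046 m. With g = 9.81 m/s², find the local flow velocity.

Near the bed, under hydrostatic conditions, the piezometric head (z + ψ) equals the free-surface elevation, 156.97 m.
Velocity head = total − piezometric = 157.046 − 156.97 = 0.076 m.
v = √(2g·h_v) = √(2 × 9.81 × 0.076) = 1.22 m/s.

v ≈ 1.22 m/s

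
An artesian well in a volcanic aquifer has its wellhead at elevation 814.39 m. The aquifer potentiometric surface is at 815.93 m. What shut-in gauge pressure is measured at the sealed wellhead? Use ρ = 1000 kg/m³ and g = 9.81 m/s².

P ≈ 15.1 kPa

Head above the cap: Δh = 815.93 − 814.39 = 1.54 m.
P = ρgΔh = 1000 × 9.81 × 1.54 = 15107 Pa ≈ 15.1 kPa.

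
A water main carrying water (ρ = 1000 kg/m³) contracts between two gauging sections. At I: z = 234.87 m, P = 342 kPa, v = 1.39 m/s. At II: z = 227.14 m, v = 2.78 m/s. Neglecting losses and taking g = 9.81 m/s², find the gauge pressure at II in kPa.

P₂ ≈ 415 kPa

Pressure head at I: ψ₁ = P₁/(ρg) = 342×1000 / (1000 × 9.81) = 34.86 m.
Velocity heads: v₁²/2g = 1.39²/19.62 = 0.098 m; v₂²/2g = 2.78²/19.62 = 0.394 m.
Total head H = z₁ + ψ₁ + v₁²/2g = 234.87 + 34.86 + 0.098 = 269.83 m.
ψ₂ = H − z₂ − v₂²/2g = 269.83 − 227.14 − 0.394 = 42.30 m.
P₂ = ρgψ₂ = 1000 × 9.81 × 42.30 ≈ 415 kPa.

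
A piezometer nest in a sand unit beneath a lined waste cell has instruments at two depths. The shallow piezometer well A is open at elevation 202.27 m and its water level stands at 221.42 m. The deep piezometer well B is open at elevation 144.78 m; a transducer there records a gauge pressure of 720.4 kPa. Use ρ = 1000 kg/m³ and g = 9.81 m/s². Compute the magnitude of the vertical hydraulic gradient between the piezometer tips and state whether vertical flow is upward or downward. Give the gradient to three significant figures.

|i_v| ≈ 0.0557; vertical flow is downward

Total head at well A: h = 221.42 m (water level in the standpipe).
Pressure head at well B: ψ = P/(ρg) = 720.4×1000 / (1000 × 9.81) = 73.44 m.
Total head at well B: h = z + ψ = 144.78 + 73.44 = 218.22 m.
Δh = h(well A) − h(well B) = 221.42 − 218.22 = 3.20 m.
Vertical separation Δz = 202.27 − 144.78 = 57.49 m.
|i_v| = |Δh| / Δz = 3.20 / 57.49 = 0.0557.
Head is higher in the shallow piezometer, so vertical flow is downward (recharge condition).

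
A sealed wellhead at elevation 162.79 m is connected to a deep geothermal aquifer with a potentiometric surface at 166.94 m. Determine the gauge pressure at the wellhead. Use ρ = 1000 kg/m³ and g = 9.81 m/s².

Head above the cap: Δh = 166.94 − 162.79 = 4.15 m.
P = ρgΔh = 1000 × 9.81 × 4.15 = 40712 Pa ≈ 40.7 kPa.

P ≈ 40.7 kPa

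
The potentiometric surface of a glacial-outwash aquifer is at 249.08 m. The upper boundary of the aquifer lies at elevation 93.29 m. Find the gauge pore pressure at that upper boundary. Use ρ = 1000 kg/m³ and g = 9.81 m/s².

P ≈ 1530 kPa

Pressure head at the aquifer top: ψ = h − z = 249.08 − 93.29 = 155.79 m.
P = ρgψ = 1000 × 9.81 × 155.79 = 1528300 Pa ≈ 1530 kPa.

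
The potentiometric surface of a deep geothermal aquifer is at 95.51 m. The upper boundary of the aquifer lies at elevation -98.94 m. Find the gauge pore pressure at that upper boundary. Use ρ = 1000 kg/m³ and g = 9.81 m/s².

Pressure head at the aquifer top: ψ = h − z = 95.51 − (-98.94) = 194.45 m.
P = ρgψ = 1000 × 9.81 × 194.45 = 1907554 Pa ≈ 1910 kPa.

P ≈ 1910 kPa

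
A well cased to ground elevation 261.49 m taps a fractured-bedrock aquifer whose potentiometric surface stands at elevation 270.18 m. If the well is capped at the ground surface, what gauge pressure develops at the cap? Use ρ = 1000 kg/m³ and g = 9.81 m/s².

Head above the cap: Δh = 270.18 − 261.49 = 8.69 m.
P = ρgΔh = 1000 × 9.81 × 8.69 = 85249 Pa ≈ 85.2 kPa.

P ≈ 85.2 kPa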